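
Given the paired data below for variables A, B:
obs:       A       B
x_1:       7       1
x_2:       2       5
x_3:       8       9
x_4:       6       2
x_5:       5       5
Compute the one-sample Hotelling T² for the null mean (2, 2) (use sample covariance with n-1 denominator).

Step 1 — sample mean vector:
  mean(A) = (7 + 2 + 8 + 6 + 5) / 5 = 28/5 = 5.6
  mean(B) = (1 + 5 + 9 + 2 + 5) / 5 = 22/5 = 4.4
  x̄ = (5.6, 4.4),  deviation x̄ - mu_0 = (5.6, 4.4) - (2, 2) = (3.6, 2.4).

Step 2 — sample covariance matrix, S[i,j] = (1/(n-1)) · Σ_k (x_{k,i} - mean_i) · (x_{k,j} - mean_j), divisor n-1 = 4:
  S[A,A] = ((1.4)·(1.4) + (-3.6)·(-3.6) + (2.4)·(2.4) + (0.4)·(0.4) + (-0.6)·(-0.6)) / 4 = 21.2/4 = 5.3
  S[A,B] = ((1.4)·(-3.4) + (-3.6)·(0.6) + (2.4)·(4.6) + (0.4)·(-2.4) + (-0.6)·(0.6)) / 4 = 2.8/4 = 0.7
  S[B,B] = ((-3.4)·(-3.4) + (0.6)·(0.6) + (4.6)·(4.6) + (-2.4)·(-2.4) + (0.6)·(0.6)) / 4 = 39.2/4 = 9.8
  S = [[5.3, 0.7],
 [0.7, 9.8]].

Step 3 — invert S. det(S) = 5.3·9.8 - (0.7)² = 51.45.
  S^{-1} = (1/det) · [[d, -b], [-b, a]] = [[0.1905, -0.0136],
 [-0.0136, 0.103]].

Step 4 — quadratic form (x̄ - mu_0)^T · S^{-1} · (x̄ - mu_0):
  S^{-1} · (x̄ - mu_0) = (0.6531, 0.1983),
  (x̄ - mu_0)^T · [...] = (3.6)·(0.6531) + (2.4)·(0.1983) = 2.8268.

Step 5 — scale by n: T² = 5 · 2.8268 = 14.1341.

T² ≈ 14.1341


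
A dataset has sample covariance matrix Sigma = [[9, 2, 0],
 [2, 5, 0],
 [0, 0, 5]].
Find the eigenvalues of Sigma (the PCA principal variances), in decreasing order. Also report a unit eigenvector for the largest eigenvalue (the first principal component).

Step 1 — characteristic polynomial p(λ) = det(λI - Sigma) = λ³ - tr·λ² + c_1·λ - det, where tr = trace, c_1 = sum of the principal 2×2 minors, det = det(Sigma):
  tr = 9 + 5 + 5 = 19,
  c_1 = (9·5 - (2)²) + (9·5 - (0)²) + (5·5 - (0)²) = 41 + 45 + 25 = 111,
  det = 9·(5·5 - (0)²) - (2)·((2)·5 - (0)·(0)) + (0)·((2)·(0) - 5·(0)) = 9·(25) - (2)·(10) + (0)·(0) = 205.
  So p(λ) = λ³ - 19λ² + 111λ - 205.
Step 2 — look for an integer root (rational root theorem: any rational root is an integer divisor of 205). Testing λ = 5:
  p(5) = 125 - 475 + 555 - 205 = 0  ✓
  Dividing out (λ - 5): p(λ) = (λ - 5)(λ² - 14λ + 41).
Step 3 — remaining eigenvalues from the quadratic λ² - 14λ + 41 = 0:
  Δ = 14² - 4·41 = 196 - 164 = 32,  λ = (14 ± √32)/2 = (14 ± 5.6569)/2 ≈ 9.8284 or 4.1716.
  Sorted: λ_1 = 9.8284,  λ_2 = 5,  λ_3 = 4.1716  (check: sum = 19 = tr ✓).

Step 4 — unit eigenvector for λ_1 ≈ 9.8284: v spans the null space of (Sigma - λ_1 I), whose rows are
  r_1 = (-0.8284, 2, 0),  r_2 = (2, -4.8284, 0),  r_3 = (0, 0, -4.8284).
  v is orthogonal to every row, so take v ∝ r_1 × r_3 = ((2)·(-4.8284) - (0)·(0), (0)·(0) - (-0.8284)·(-4.8284), (-0.8284)·(0) - (2)·(0)) ≈ (-9.6569, -4, 0).
  Rescale (multiply by -1 so the first nonzero entry is positive): u = (9.6569, 4, 0).
  ||u|| = √((9.6569)² + (4)² + (0)²) = √(109.2548) ≈ 10.4525,  v_1 = u/||u|| ≈ (0.9239, 0.3827, 0) (||v_1|| = 1).

λ_1 = 9.8284,  λ_2 = 5,  λ_3 = 4.1716;  v_1 ≈ (0.9239, 0.3827, 0)


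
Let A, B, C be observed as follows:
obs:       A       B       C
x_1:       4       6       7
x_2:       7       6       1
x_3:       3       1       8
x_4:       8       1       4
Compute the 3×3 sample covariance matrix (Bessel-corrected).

Step 1 — column means:
  mean(A) = (4 + 7 + 3 + 8) / 4 = 22/4 = 5.5
  mean(B) = (6 + 6 + 1 + 1) / 4 = 14/4 = 3.5
  mean(C) = (7 + 1 + 8 + 4) / 4 = 20/4 = 5

Step 2 — sample covariance S[i,j] = (1/(n-1)) · Σ_k (x_{k,i} - mean_i) · (x_{k,j} - mean_j), with n-1 = 3.
  S[A,A] = ((-1.5)·(-1.5) + (1.5)·(1.5) + (-2.5)·(-2.5) + (2.5)·(2.5)) / 3 = 17/3 = 5.6667
  S[A,B] = ((-1.5)·(2.5) + (1.5)·(2.5) + (-2.5)·(-2.5) + (2.5)·(-2.5)) / 3 = 0/3 = 0
  S[A,C] = ((-1.5)·(2) + (1.5)·(-4) + (-2.5)·(3) + (2.5)·(-1)) / 3 = -19/3 = -6.3333
  S[B,B] = ((2.5)·(2.5) + (2.5)·(2.5) + (-2.5)·(-2.5) + (-2.5)·(-2.5)) / 3 = 25/3 = 8.3333
  S[B,C] = ((2.5)·(2) + (2.5)·(-4) + (-2.5)·(3) + (-2.5)·(-1)) / 3 = -10/3 = -3.3333
  S[C,C] = ((2)·(2) + (-4)·(-4) + (3)·(3) + (-1)·(-1)) / 3 = 30/3 = 10

S is symmetric (S[j,i] = S[i,j]). Assembling:

S = [[5.6667, 0, -6.3333],
 [0, 8.3333, -3.3333],
 [-6.3333, -3.3333, 10]]


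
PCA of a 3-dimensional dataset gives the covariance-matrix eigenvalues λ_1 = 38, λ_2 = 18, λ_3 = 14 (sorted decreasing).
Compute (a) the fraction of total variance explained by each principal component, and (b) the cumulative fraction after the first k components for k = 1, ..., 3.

Step 1 — total variance = trace(Sigma) = Σ λ_i = 38 + 18 + 14 = 70.

Step 2 — fraction explained by component i = λ_i / Σ λ:
  PC1: 38/70 = 0.5429
  PC2: 18/70 = 0.2571
  PC3: 14/70 = 0.2

Step 3 — cumulative fraction after k components = (λ_1 + ... + λ_k) / Σ λ:
  k = 1: 38/70 = 0.5429
  k = 2: (38 + 18)/70 = 56/70 = 0.8
  k = 3: (38 + 18 + 14)/70 = 70/70 = 1

Summary (fraction, with percent):

explained: PC1 0.5429 (54.29%), PC2 0.2571 (25.71%), PC3 0.2 (20%);  cumulative: 0.5429, 0.8, 1


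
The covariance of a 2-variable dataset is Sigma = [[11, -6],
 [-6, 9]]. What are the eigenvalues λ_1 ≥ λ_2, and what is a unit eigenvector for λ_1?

Step 1 — characteristic polynomial of 2×2 Sigma:
  det(Sigma - λI) = λ² - trace · λ + det = 0.
  trace = 11 + 9 = 20, det = 11·9 - (-6)² = 63.
Step 2 — discriminant:
  Δ = trace² - 4·det = 400 - 252 = 148.
Step 3 — eigenvalues:
  λ = (trace ± √Δ)/2 = (20 ± 12.1655)/2,
  λ_1 = 16.0828,  λ_2 = 3.9172.

Step 4 — unit eigenvector for λ_1: solve (Sigma - λ_1 I)v = 0. First row:
  (11 - 16.0828)·v_x + (-6)·v_y = 0, i.e. (-5.0828)·v_x + (-6)·v_y = 0,
  so v ∝ (b, λ_1 - a) = (-6, 5.0828); multiply by -1 so the first entry is positive: u = (6, -5.0828).
  ||u|| = √((6)² + (-5.0828)²) = √(61.8345) ≈ 7.8635,
  v_1 = u/||u|| ≈ (0.763, -0.6464) (||v_1|| = 1).

λ_1 = 16.0828,  λ_2 = 3.9172;  v_1 ≈ (0.763, -0.6464)


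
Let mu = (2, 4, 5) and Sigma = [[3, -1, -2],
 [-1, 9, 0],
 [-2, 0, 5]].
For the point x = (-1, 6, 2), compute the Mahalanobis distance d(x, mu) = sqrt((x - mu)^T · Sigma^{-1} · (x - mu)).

Step 1 — centre the observation: (x - mu) = (-3, 2, -3).

Step 2 — invert Sigma (cofactor / det for 3×3, or solve directly):
  Sigma^{-1} = [[0.4787, 0.0532, 0.1915],
 [0.0532, 0.117, 0.0213],
 [0.1915, 0.0213, 0.2766]].

Step 3 — form the quadratic (x - mu)^T · Sigma^{-1} · (x - mu):
  Sigma^{-1} · (x - mu) = (-1.9043, 0.0106, -1.3617).
  (x - mu)^T · [Sigma^{-1} · (x - mu)] = (-3)·(-1.9043) + (2)·(0.0106) + (-3)·(-1.3617) = 9.8191.

Step 4 — take square root: d = √(9.8191) ≈ 3.1336.

d(x, mu) = √(9.8191) ≈ 3.1336


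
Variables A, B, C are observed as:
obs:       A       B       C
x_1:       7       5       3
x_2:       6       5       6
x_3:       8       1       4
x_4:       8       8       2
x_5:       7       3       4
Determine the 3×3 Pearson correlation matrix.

Step 1 — column means:
  mean(A) = (7 + 6 + 8 + 8 + 7) / 5 = 36/5 = 7.2
  mean(B) = (5 + 5 + 1 + 8 + 3) / 5 = 22/5 = 4.4
  mean(C) = (3 + 6 + 4 + 2 + 4) / 5 = 19/5 = 3.8

Step 2 — sample variances and covariances s[i,j] = (1/(n-1)) · Σ_k (x_{k,i} - mean_i) · (x_{k,j} - mean_j), with n-1 = 4:
  s[A,A] = ((-0.2)·(-0.2) + (-1.2)·(-1.2) + (0.8)·(0.8) + (0.8)·(0.8) + (-0.2)·(-0.2)) / 4 = 2.8/4 = 0.7
  s[A,B] = ((-0.2)·(0.6) + (-1.2)·(0.6) + (0.8)·(-3.4) + (0.8)·(3.6) + (-0.2)·(-1.4)) / 4 = -0.4/4 = -0.1
  s[A,C] = ((-0.2)·(-0.8) + (-1.2)·(2.2) + (0.8)·(0.2) + (0.8)·(-1.8) + (-0.2)·(0.2)) / 4 = -3.8/4 = -0.95
  s[B,B] = ((0.6)·(0.6) + (0.6)·(0.6) + (-3.4)·(-3.4) + (3.6)·(3.6) + (-1.4)·(-1.4)) / 4 = 27.2/4 = 6.8
  s[B,C] = ((0.6)·(-0.8) + (0.6)·(2.2) + (-3.4)·(0.2) + (3.6)·(-1.8) + (-1.4)·(0.2)) / 4 = -6.6/4 = -1.65
  s[C,C] = ((-0.8)·(-0.8) + (2.2)·(2.2) + (0.2)·(0.2) + (-1.8)·(-1.8) + (0.2)·(0.2)) / 4 = 8.8/4 = 2.2
  Sample standard deviations s_i = √(s[i,i]):
  s(A) = √(0.7) = 0.8367
  s(B) = √(6.8) = 2.6077
  s(C) = √(2.2) = 1.4832

Step 3 — r_{ij} = s_{ij} / (s_i · s_j):
  r[A,A] = 1 (diagonal).
  r[A,B] = -0.1 / (0.8367 · 2.6077) = -0.1 / 2.1817 = -0.0458
  r[A,C] = -0.95 / (0.8367 · 1.4832) = -0.95 / 1.241 = -0.7655
  r[B,B] = 1 (diagonal).
  r[B,C] = -1.65 / (2.6077 · 1.4832) = -1.65 / 3.8678 = -0.4266
  r[C,C] = 1 (diagonal).

R is symmetric with unit diagonal. Assembling:

R = [[1, -0.0458, -0.7655],
 [-0.0458, 1, -0.4266],
 [-0.7655, -0.4266, 1]]


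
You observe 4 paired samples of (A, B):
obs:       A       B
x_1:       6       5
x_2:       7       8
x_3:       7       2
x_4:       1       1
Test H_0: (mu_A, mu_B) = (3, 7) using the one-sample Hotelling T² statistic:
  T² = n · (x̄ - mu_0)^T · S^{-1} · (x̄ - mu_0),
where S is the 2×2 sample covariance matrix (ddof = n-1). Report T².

Step 1 — sample mean vector:
  mean(A) = (6 + 7 + 7 + 1) / 4 = 21/4 = 5.25
  mean(B) = (5 + 8 + 2 + 1) / 4 = 16/4 = 4
  x̄ = (5.25, 4),  deviation x̄ - mu_0 = (5.25, 4) - (3, 7) = (2.25, -3).

Step 2 — sample covariance matrix, S[i,j] = (1/(n-1)) · Σ_k (x_{k,i} - mean_i) · (x_{k,j} - mean_j), divisor n-1 = 3:
  S[A,A] = ((0.75)·(0.75) + (1.75)·(1.75) + (1.75)·(1.75) + (-4.25)·(-4.25)) / 3 = 24.75/3 = 8.25
  S[A,B] = ((0.75)·(1) + (1.75)·(4) + (1.75)·(-2) + (-4.25)·(-3)) / 3 = 17/3 = 5.6667
  S[B,B] = ((1)·(1) + (4)·(4) + (-2)·(-2) + (-3)·(-3)) / 3 = 30/3 = 10
  S = [[8.25, 5.6667],
 [5.6667, 10]].

Step 3 — invert S. det(S) = 8.25·10 - (5.6667)² = 50.3889.
  S^{-1} = (1/det) · [[d, -b], [-b, a]] = [[0.1985, -0.1125],
 [-0.1125, 0.1637]].

Step 4 — quadratic form (x̄ - mu_0)^T · S^{-1} · (x̄ - mu_0):
  S^{-1} · (x̄ - mu_0) = (0.7839, -0.7442),
  (x̄ - mu_0)^T · [...] = (2.25)·(0.7839) + (-3)·(-0.7442) = 3.9964.

Step 5 — scale by n: T² = 4 · 3.9964 = 15.9857.

T² ≈ 15.9857


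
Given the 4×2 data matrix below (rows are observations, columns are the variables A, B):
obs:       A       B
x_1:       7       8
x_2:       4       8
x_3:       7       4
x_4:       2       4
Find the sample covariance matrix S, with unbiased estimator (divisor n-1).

Step 1 — column means:
  mean(A) = (7 + 4 + 7 + 2) / 4 = 20/4 = 5
  mean(B) = (8 + 8 + 4 + 4) / 4 = 24/4 = 6

Step 2 — sample covariance S[i,j] = (1/(n-1)) · Σ_k (x_{k,i} - mean_i) · (x_{k,j} - mean_j), with n-1 = 3.
  S[A,A] = ((2)·(2) + (-1)·(-1) + (2)·(2) + (-3)·(-3)) / 3 = 18/3 = 6
  S[A,B] = ((2)·(2) + (-1)·(2) + (2)·(-2) + (-3)·(-2)) / 3 = 4/3 = 1.3333
  S[B,B] = ((2)·(2) + (2)·(2) + (-2)·(-2) + (-2)·(-2)) / 3 = 16/3 = 5.3333

S is symmetric (S[j,i] = S[i,j]). Assembling:

S = [[6, 1.3333],
 [1.3333, 5.3333]]


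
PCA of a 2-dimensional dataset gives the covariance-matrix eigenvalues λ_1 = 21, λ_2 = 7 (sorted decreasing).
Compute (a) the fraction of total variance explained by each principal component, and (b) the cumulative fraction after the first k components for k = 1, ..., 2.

Step 1 — total variance = trace(Sigma) = Σ λ_i = 21 + 7 = 28.

Step 2 — fraction explained by component i = λ_i / Σ λ:
  PC1: 21/28 = 0.75
  PC2: 7/28 = 0.25

Step 3 — cumulative fraction after k components = (λ_1 + ... + λ_k) / Σ λ:
  k = 1: 21/28 = 0.75
  k = 2: (21 + 7)/28 = 28/28 = 1

Summary (fraction, with percent):

explained: PC1 0.75 (75%), PC2 0.25 (25%);  cumulative: 0.75, 1


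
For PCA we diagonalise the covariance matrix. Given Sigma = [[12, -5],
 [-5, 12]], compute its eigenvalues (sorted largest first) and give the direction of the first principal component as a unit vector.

Step 1 — characteristic polynomial of 2×2 Sigma:
  det(Sigma - λI) = λ² - trace · λ + det = 0.
  trace = 12 + 12 = 24, det = 12·12 - (-5)² = 119.
Step 2 — discriminant:
  Δ = trace² - 4·det = 576 - 476 = 100.
Step 3 — eigenvalues:
  λ = (trace ± √Δ)/2 = (24 ± 10)/2,
  λ_1 = 17,  λ_2 = 7.

Step 4 — unit eigenvector for λ_1: solve (Sigma - λ_1 I)v = 0. First row:
  (12 - 17)·v_x + (-5)·v_y = 0, i.e. (-5)·v_x + (-5)·v_y = 0,
  so v ∝ (b, λ_1 - a) = (-5, 5); multiply by -1 so the first entry is positive: u = (5, -5).
  ||u|| = √((5)² + (-5)²) = √(50) ≈ 7.0711,
  v_1 = u/||u|| ≈ (0.7071, -0.7071) (||v_1|| = 1).

λ_1 = 17,  λ_2 = 7;  v_1 ≈ (0.7071, -0.7071)


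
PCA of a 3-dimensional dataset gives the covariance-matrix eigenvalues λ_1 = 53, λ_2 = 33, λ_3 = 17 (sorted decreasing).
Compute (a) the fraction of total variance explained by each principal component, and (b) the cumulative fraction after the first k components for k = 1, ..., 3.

Step 1 — total variance = trace(Sigma) = Σ λ_i = 53 + 33 + 17 = 103.

Step 2 — fraction explained by component i = λ_i / Σ λ:
  PC1: 53/103 = 0.5146
  PC2: 33/103 = 0.3204
  PC3: 17/103 = 0.165

Step 3 — cumulative fraction after k components = (λ_1 + ... + λ_k) / Σ λ:
  k = 1: 53/103 = 0.5146
  k = 2: (53 + 33)/103 = 86/103 = 0.835
  k = 3: (53 + 33 + 17)/103 = 103/103 = 1

Summary (fraction, with percent):

explained: PC1 0.5146 (51.46%), PC2 0.3204 (32.04%), PC3 0.165 (16.5%);  cumulative: 0.5146, 0.835, 1


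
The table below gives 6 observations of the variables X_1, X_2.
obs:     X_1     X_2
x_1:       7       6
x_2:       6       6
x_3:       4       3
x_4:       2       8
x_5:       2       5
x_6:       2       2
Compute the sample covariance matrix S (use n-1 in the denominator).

Step 1 — column means:
  mean(X_1) = (7 + 6 + 4 + 2 + 2 + 2) / 6 = 23/6 = 3.8333
  mean(X_2) = (6 + 6 + 3 + 8 + 5 + 2) / 6 = 30/6 = 5

Step 2 — sample covariance S[i,j] = (1/(n-1)) · Σ_k (x_{k,i} - mean_i) · (x_{k,j} - mean_j), with n-1 = 5.
  S[X_1,X_1] = ((3.1667)·(3.1667) + (2.1667)·(2.1667) + (0.1667)·(0.1667) + (-1.8333)·(-1.8333) + (-1.8333)·(-1.8333) + (-1.8333)·(-1.8333)) / 5 = 24.8333/5 = 4.9667
  S[X_1,X_2] = ((3.1667)·(1) + (2.1667)·(1) + (0.1667)·(-2) + (-1.8333)·(3) + (-1.8333)·(0) + (-1.8333)·(-3)) / 5 = 5/5 = 1
  S[X_2,X_2] = ((1)·(1) + (1)·(1) + (-2)·(-2) + (3)·(3) + (0)·(0) + (-3)·(-3)) / 5 = 24/5 = 4.8

S is symmetric (S[j,i] = S[i,j]). Assembling:

S = [[4.9667, 1],
 [1, 4.8]]


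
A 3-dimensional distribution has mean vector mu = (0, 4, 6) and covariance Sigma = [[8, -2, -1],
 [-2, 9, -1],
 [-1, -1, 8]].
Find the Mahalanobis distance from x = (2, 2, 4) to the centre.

Step 1 — centre the observation: (x - mu) = (2, -2, -2).

Step 2 — invert Sigma (cofactor / det for 3×3, or solve directly):
  Sigma^{-1} = [[0.1358, 0.0325, 0.021],
 [0.0325, 0.1205, 0.0191],
 [0.021, 0.0191, 0.13]].

Step 3 — form the quadratic (x - mu)^T · Sigma^{-1} · (x - mu):
  Sigma^{-1} · (x - mu) = (0.1644, -0.2141, -0.2562).
  (x - mu)^T · [Sigma^{-1} · (x - mu)] = (2)·(0.1644) + (-2)·(-0.2141) + (-2)·(-0.2562) = 1.2696.

Step 4 — take square root: d = √(1.2696) ≈ 1.1268.

d(x, mu) = √(1.2696) ≈ 1.1268


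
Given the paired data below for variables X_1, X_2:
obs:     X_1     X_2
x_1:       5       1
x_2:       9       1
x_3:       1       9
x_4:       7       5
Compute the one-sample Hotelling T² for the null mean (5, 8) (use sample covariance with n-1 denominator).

Step 1 — sample mean vector:
  mean(X_1) = (5 + 9 + 1 + 7) / 4 = 22/4 = 5.5
  mean(X_2) = (1 + 1 + 9 + 5) / 4 = 16/4 = 4
  x̄ = (5.5, 4),  deviation x̄ - mu_0 = (5.5, 4) - (5, 8) = (0.5, -4).

Step 2 — sample covariance matrix, S[i,j] = (1/(n-1)) · Σ_k (x_{k,i} - mean_i) · (x_{k,j} - mean_j), divisor n-1 = 3:
  S[X_1,X_1] = ((-0.5)·(-0.5) + (3.5)·(3.5) + (-4.5)·(-4.5) + (1.5)·(1.5)) / 3 = 35/3 = 11.6667
  S[X_1,X_2] = ((-0.5)·(-3) + (3.5)·(-3) + (-4.5)·(5) + (1.5)·(1)) / 3 = -30/3 = -10
  S[X_2,X_2] = ((-3)·(-3) + (-3)·(-3) + (5)·(5) + (1)·(1)) / 3 = 44/3 = 14.6667
  S = [[11.6667, -10],
 [-10, 14.6667]].

Step 3 — invert S. det(S) = 11.6667·14.6667 - (-10)² = 71.1111.
  S^{-1} = (1/det) · [[d, -b], [-b, a]] = [[0.2063, 0.1406],
 [0.1406, 0.1641]].

Step 4 — quadratic form (x̄ - mu_0)^T · S^{-1} · (x̄ - mu_0):
  S^{-1} · (x̄ - mu_0) = (-0.4594, -0.5859),
  (x̄ - mu_0)^T · [...] = (0.5)·(-0.4594) + (-4)·(-0.5859) = 2.1141.

Step 5 — scale by n: T² = 4 · 2.1141 = 8.4563.

T² ≈ 8.4563


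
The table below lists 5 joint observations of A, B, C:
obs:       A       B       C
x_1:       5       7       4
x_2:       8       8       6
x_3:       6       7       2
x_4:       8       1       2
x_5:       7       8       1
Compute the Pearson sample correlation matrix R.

Step 1 — column means:
  mean(A) = (5 + 8 + 6 + 8 + 7) / 5 = 34/5 = 6.8
  mean(B) = (7 + 8 + 7 + 1 + 8) / 5 = 31/5 = 6.2
  mean(C) = (4 + 6 + 2 + 2 + 1) / 5 = 15/5 = 3

Step 2 — sample variances and covariances s[i,j] = (1/(n-1)) · Σ_k (x_{k,i} - mean_i) · (x_{k,j} - mean_j), with n-1 = 4:
  s[A,A] = ((-1.8)·(-1.8) + (1.2)·(1.2) + (-0.8)·(-0.8) + (1.2)·(1.2) + (0.2)·(0.2)) / 4 = 6.8/4 = 1.7
  s[A,B] = ((-1.8)·(0.8) + (1.2)·(1.8) + (-0.8)·(0.8) + (1.2)·(-5.2) + (0.2)·(1.8)) / 4 = -5.8/4 = -1.45
  s[A,C] = ((-1.8)·(1) + (1.2)·(3) + (-0.8)·(-1) + (1.2)·(-1) + (0.2)·(-2)) / 4 = 1/4 = 0.25
  s[B,B] = ((0.8)·(0.8) + (1.8)·(1.8) + (0.8)·(0.8) + (-5.2)·(-5.2) + (1.8)·(1.8)) / 4 = 34.8/4 = 8.7
  s[B,C] = ((0.8)·(1) + (1.8)·(3) + (0.8)·(-1) + (-5.2)·(-1) + (1.8)·(-2)) / 4 = 7/4 = 1.75
  s[C,C] = ((1)·(1) + (3)·(3) + (-1)·(-1) + (-1)·(-1) + (-2)·(-2)) / 4 = 16/4 = 4
  Sample standard deviations s_i = √(s[i,i]):
  s(A) = √(1.7) = 1.3038
  s(B) = √(8.7) = 2.9496
  s(C) = √(4) = 2

Step 3 — r_{ij} = s_{ij} / (s_i · s_j):
  r[A,A] = 1 (diagonal).
  r[A,B] = -1.45 / (1.3038 · 2.9496) = -1.45 / 3.8458 = -0.377
  r[A,C] = 0.25 / (1.3038 · 2) = 0.25 / 2.6077 = 0.0959
  r[B,B] = 1 (diagonal).
  r[B,C] = 1.75 / (2.9496 · 2) = 1.75 / 5.8992 = 0.2967
  r[C,C] = 1 (diagonal).

R is symmetric with unit diagonal. Assembling:

R = [[1, -0.377, 0.0959],
 [-0.377, 1, 0.2967],
 [0.0959, 0.2967, 1]]


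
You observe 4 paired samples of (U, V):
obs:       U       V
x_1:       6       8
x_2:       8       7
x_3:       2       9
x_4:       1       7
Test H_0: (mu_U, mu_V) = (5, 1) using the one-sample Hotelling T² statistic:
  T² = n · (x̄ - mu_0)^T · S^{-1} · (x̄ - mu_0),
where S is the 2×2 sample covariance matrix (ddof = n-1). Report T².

Step 1 — sample mean vector:
  mean(U) = (6 + 8 + 2 + 1) / 4 = 17/4 = 4.25
  mean(V) = (8 + 7 + 9 + 7) / 4 = 31/4 = 7.75
  x̄ = (4.25, 7.75),  deviation x̄ - mu_0 = (4.25, 7.75) - (5, 1) = (-0.75, 6.75).

Step 2 — sample covariance matrix, S[i,j] = (1/(n-1)) · Σ_k (x_{k,i} - mean_i) · (x_{k,j} - mean_j), divisor n-1 = 3:
  S[U,U] = ((1.75)·(1.75) + (3.75)·(3.75) + (-2.25)·(-2.25) + (-3.25)·(-3.25)) / 3 = 32.75/3 = 10.9167
  S[U,V] = ((1.75)·(0.25) + (3.75)·(-0.75) + (-2.25)·(1.25) + (-3.25)·(-0.75)) / 3 = -2.75/3 = -0.9167
  S[V,V] = ((0.25)·(0.25) + (-0.75)·(-0.75) + (1.25)·(1.25) + (-0.75)·(-0.75)) / 3 = 2.75/3 = 0.9167
  S = [[10.9167, -0.9167],
 [-0.9167, 0.9167]].

Step 3 — invert S. det(S) = 10.9167·0.9167 - (-0.9167)² = 9.1667.
  S^{-1} = (1/det) · [[d, -b], [-b, a]] = [[0.1, 0.1],
 [0.1, 1.1909]].

Step 4 — quadratic form (x̄ - mu_0)^T · S^{-1} · (x̄ - mu_0):
  S^{-1} · (x̄ - mu_0) = (0.6, 7.9636),
  (x̄ - mu_0)^T · [...] = (-0.75)·(0.6) + (6.75)·(7.9636) = 53.3045.

Step 5 — scale by n: T² = 4 · 53.3045 = 213.2182.

T² ≈ 213.2182


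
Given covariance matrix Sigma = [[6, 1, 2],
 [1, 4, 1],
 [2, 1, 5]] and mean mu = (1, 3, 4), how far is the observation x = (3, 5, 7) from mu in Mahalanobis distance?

Step 1 — centre the observation: (x - mu) = (2, 2, 3).

Step 2 — invert Sigma (cofactor / det for 3×3, or solve directly):
  Sigma^{-1} = [[0.1959, -0.0309, -0.0722],
 [-0.0309, 0.268, -0.0412],
 [-0.0722, -0.0412, 0.2371]].

Step 3 — form the quadratic (x - mu)^T · Sigma^{-1} · (x - mu):
  Sigma^{-1} · (x - mu) = (0.1134, 0.3505, 0.4845).
  (x - mu)^T · [Sigma^{-1} · (x - mu)] = (2)·(0.1134) + (2)·(0.3505) + (3)·(0.4845) = 2.3814.

Step 4 — take square root: d = √(2.3814) ≈ 1.5432.

d(x, mu) = √(2.3814) ≈ 1.5432


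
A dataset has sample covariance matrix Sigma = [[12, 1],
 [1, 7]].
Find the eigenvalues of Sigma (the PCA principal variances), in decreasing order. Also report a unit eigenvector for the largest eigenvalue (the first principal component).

Step 1 — characteristic polynomial of 2×2 Sigma:
  det(Sigma - λI) = λ² - trace · λ + det = 0.
  trace = 12 + 7 = 19, det = 12·7 - (1)² = 83.
Step 2 — discriminant:
  Δ = trace² - 4·det = 361 - 332 = 29.
Step 3 — eigenvalues:
  λ = (trace ± √Δ)/2 = (19 ± 5.3852)/2,
  λ_1 = 12.1926,  λ_2 = 6.8074.

Step 4 — unit eigenvector for λ_1: solve (Sigma - λ_1 I)v = 0. First row:
  (12 - 12.1926)·v_x + (1)·v_y = 0, i.e. (-0.1926)·v_x + (1)·v_y = 0,
  so v ∝ (b, λ_1 - a) = (1, 0.1926) = u.
  ||u|| = √((1)² + (0.1926)²) = √(1.0371) ≈ 1.0184,
  v_1 = u/||u|| ≈ (0.982, 0.1891) (||v_1|| = 1).

λ_1 = 12.1926,  λ_2 = 6.8074;  v_1 ≈ (0.982, 0.1891)


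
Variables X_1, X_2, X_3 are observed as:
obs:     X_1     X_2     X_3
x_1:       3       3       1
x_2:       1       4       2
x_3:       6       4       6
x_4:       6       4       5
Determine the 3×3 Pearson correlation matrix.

Step 1 — column means:
  mean(X_1) = (3 + 1 + 6 + 6) / 4 = 16/4 = 4
  mean(X_2) = (3 + 4 + 4 + 4) / 4 = 15/4 = 3.75
  mean(X_3) = (1 + 2 + 6 + 5) / 4 = 14/4 = 3.5

Step 2 — sample variances and covariances s[i,j] = (1/(n-1)) · Σ_k (x_{k,i} - mean_i) · (x_{k,j} - mean_j), with n-1 = 3:
  s[X_1,X_1] = ((-1)·(-1) + (-3)·(-3) + (2)·(2) + (2)·(2)) / 3 = 18/3 = 6
  s[X_1,X_2] = ((-1)·(-0.75) + (-3)·(0.25) + (2)·(0.25) + (2)·(0.25)) / 3 = 1/3 = 0.3333
  s[X_1,X_3] = ((-1)·(-2.5) + (-3)·(-1.5) + (2)·(2.5) + (2)·(1.5)) / 3 = 15/3 = 5
  s[X_2,X_2] = ((-0.75)·(-0.75) + (0.25)·(0.25) + (0.25)·(0.25) + (0.25)·(0.25)) / 3 = 0.75/3 = 0.25
  s[X_2,X_3] = ((-0.75)·(-2.5) + (0.25)·(-1.5) + (0.25)·(2.5) + (0.25)·(1.5)) / 3 = 2.5/3 = 0.8333
  s[X_3,X_3] = ((-2.5)·(-2.5) + (-1.5)·(-1.5) + (2.5)·(2.5) + (1.5)·(1.5)) / 3 = 17/3 = 5.6667
  Sample standard deviations s_i = √(s[i,i]):
  s(X_1) = √(6) = 2.4495
  s(X_2) = √(0.25) = 0.5
  s(X_3) = √(5.6667) = 2.3805

Step 3 — r_{ij} = s_{ij} / (s_i · s_j):
  r[X_1,X_1] = 1 (diagonal).
  r[X_1,X_2] = 0.3333 / (2.4495 · 0.5) = 0.3333 / 1.2247 = 0.2722
  r[X_1,X_3] = 5 / (2.4495 · 2.3805) = 5 / 5.831 = 0.8575
  r[X_2,X_2] = 1 (diagonal).
  r[X_2,X_3] = 0.8333 / (0.5 · 2.3805) = 0.8333 / 1.1902 = 0.7001
  r[X_3,X_3] = 1 (diagonal).

R is symmetric with unit diagonal. Assembling:

R = [[1, 0.2722, 0.8575],
 [0.2722, 1, 0.7001],
 [0.8575, 0.7001, 1]]


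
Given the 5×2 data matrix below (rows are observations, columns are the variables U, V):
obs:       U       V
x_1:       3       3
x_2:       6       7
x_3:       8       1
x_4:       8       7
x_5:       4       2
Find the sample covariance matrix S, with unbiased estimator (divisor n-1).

Step 1 — column means:
  mean(U) = (3 + 6 + 8 + 8 + 4) / 5 = 29/5 = 5.8
  mean(V) = (3 + 7 + 1 + 7 + 2) / 5 = 20/5 = 4

Step 2 — sample covariance S[i,j] = (1/(n-1)) · Σ_k (x_{k,i} - mean_i) · (x_{k,j} - mean_j), with n-1 = 4.
  S[U,U] = ((-2.8)·(-2.8) + (0.2)·(0.2) + (2.2)·(2.2) + (2.2)·(2.2) + (-1.8)·(-1.8)) / 4 = 20.8/4 = 5.2
  S[U,V] = ((-2.8)·(-1) + (0.2)·(3) + (2.2)·(-3) + (2.2)·(3) + (-1.8)·(-2)) / 4 = 7/4 = 1.75
  S[V,V] = ((-1)·(-1) + (3)·(3) + (-3)·(-3) + (3)·(3) + (-2)·(-2)) / 4 = 32/4 = 8

S is symmetric (S[j,i] = S[i,j]). Assembling:

S = [[5.2, 1.75],
 [1.75, 8]]


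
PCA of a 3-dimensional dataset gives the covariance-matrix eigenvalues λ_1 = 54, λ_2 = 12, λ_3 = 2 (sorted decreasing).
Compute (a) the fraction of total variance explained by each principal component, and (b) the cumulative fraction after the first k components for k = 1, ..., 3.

Step 1 — total variance = trace(Sigma) = Σ λ_i = 54 + 12 + 2 = 68.

Step 2 — fraction explained by component i = λ_i / Σ λ:
  PC1: 54/68 = 0.7941
  PC2: 12/68 = 0.1765
  PC3: 2/68 = 0.0294

Step 3 — cumulative fraction after k components = (λ_1 + ... + λ_k) / Σ λ:
  k = 1: 54/68 = 0.7941
  k = 2: (54 + 12)/68 = 66/68 = 0.9706
  k = 3: (54 + 12 + 2)/68 = 68/68 = 1

Summary (fraction, with percent):

explained: PC1 0.7941 (79.41%), PC2 0.1765 (17.65%), PC3 0.0294 (2.94%);  cumulative: 0.7941, 0.9706, 1


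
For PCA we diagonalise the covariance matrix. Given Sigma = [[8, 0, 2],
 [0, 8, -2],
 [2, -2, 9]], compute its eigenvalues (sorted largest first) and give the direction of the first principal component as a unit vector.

Step 1 — characteristic polynomial p(λ) = det(λI - Sigma) = λ³ - tr·λ² + c_1·λ - det, where tr = trace, c_1 = sum of the principal 2×2 minors, det = det(Sigma):
  tr = 8 + 8 + 9 = 25,
  c_1 = (8·8 - (0)²) + (8·9 - (2)²) + (8·9 - (-2)²) = 64 + 68 + 68 = 200,
  det = 8·(8·9 - (-2)²) - (0)·((0)·9 - (-2)·(2)) + (2)·((0)·(-2) - 8·(2)) = 8·(68) - (0)·(4) + (2)·(-16) = 512.
  So p(λ) = λ³ - 25λ² + 200λ - 512.
Step 2 — look for an integer root (rational root theorem: any rational root is an integer divisor of 512). Testing λ = 8:
  p(8) = 512 - 1600 + 1600 - 512 = 0  ✓
  Dividing out (λ - 8): p(λ) = (λ - 8)(λ² - 17λ + 64).
Step 3 — remaining eigenvalues from the quadratic λ² - 17λ + 64 = 0:
  Δ = 17² - 4·64 = 289 - 256 = 33,  λ = (17 ± √33)/2 = (17 ± 5.7446)/2 ≈ 11.3723 or 5.6277.
  Sorted: λ_1 = 11.3723,  λ_2 = 8,  λ_3 = 5.6277  (check: sum = 25 = tr ✓).

Step 4 — unit eigenvector for λ_1 ≈ 11.3723: v spans the null space of (Sigma - λ_1 I), whose rows are
  r_1 = (-3.3723, 0, 2),  r_2 = (0, -3.3723, -2),  r_3 = (2, -2, -2.3723).
  v is orthogonal to every row, so take v ∝ r_1 × r_2 = ((0)·(-2) - (2)·(-3.3723), (2)·(0) - (-3.3723)·(-2), (-3.3723)·(-3.3723) - (0)·(0)) ≈ (6.7446, -6.7446, 11.3723).
  Let u = (6.7446, -6.7446, 11.3723).
  ||u|| = √((6.7446)² + (-6.7446)² + (11.3723)²) = √(220.307) ≈ 14.8427,  v_1 = u/||u|| ≈ (0.4544, -0.4544, 0.7662) (||v_1|| = 1).

λ_1 = 11.3723,  λ_2 = 8,  λ_3 = 5.6277;  v_1 ≈ (0.4544, -0.4544, 0.7662)


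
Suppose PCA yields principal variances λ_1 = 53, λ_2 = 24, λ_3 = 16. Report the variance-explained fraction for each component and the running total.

Step 1 — total variance = trace(Sigma) = Σ λ_i = 53 + 24 + 16 = 93.

Step 2 — fraction explained by component i = λ_i / Σ λ:
  PC1: 53/93 = 0.5699
  PC2: 24/93 = 0.2581
  PC3: 16/93 = 0.172

Step 3 — cumulative fraction after k components = (λ_1 + ... + λ_k) / Σ λ:
  k = 1: 53/93 = 0.5699
  k = 2: (53 + 24)/93 = 77/93 = 0.828
  k = 3: (53 + 24 + 16)/93 = 93/93 = 1

Summary (fraction, with percent):

explained: PC1 0.5699 (56.99%), PC2 0.2581 (25.81%), PC3 0.172 (17.2%);  cumulative: 0.5699, 0.828, 1


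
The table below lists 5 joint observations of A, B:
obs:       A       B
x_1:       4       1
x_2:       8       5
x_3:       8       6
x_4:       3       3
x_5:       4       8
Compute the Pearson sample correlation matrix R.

Step 1 — column means:
  mean(A) = (4 + 8 + 8 + 3 + 4) / 5 = 27/5 = 5.4
  mean(B) = (1 + 5 + 6 + 3 + 8) / 5 = 23/5 = 4.6

Step 2 — sample variances and covariances s[i,j] = (1/(n-1)) · Σ_k (x_{k,i} - mean_i) · (x_{k,j} - mean_j), with n-1 = 4:
  s[A,A] = ((-1.4)·(-1.4) + (2.6)·(2.6) + (2.6)·(2.6) + (-2.4)·(-2.4) + (-1.4)·(-1.4)) / 4 = 23.2/4 = 5.8
  s[A,B] = ((-1.4)·(-3.6) + (2.6)·(0.4) + (2.6)·(1.4) + (-2.4)·(-1.6) + (-1.4)·(3.4)) / 4 = 8.8/4 = 2.2
  s[B,B] = ((-3.6)·(-3.6) + (0.4)·(0.4) + (1.4)·(1.4) + (-1.6)·(-1.6) + (3.4)·(3.4)) / 4 = 29.2/4 = 7.3
  Sample standard deviations s_i = √(s[i,i]):
  s(A) = √(5.8) = 2.4083
  s(B) = √(7.3) = 2.7019

Step 3 — r_{ij} = s_{ij} / (s_i · s_j):
  r[A,A] = 1 (diagonal).
  r[A,B] = 2.2 / (2.4083 · 2.7019) = 2.2 / 6.5069 = 0.3381
  r[B,B] = 1 (diagonal).

R is symmetric with unit diagonal. Assembling:

R = [[1, 0.3381],
 [0.3381, 1]]


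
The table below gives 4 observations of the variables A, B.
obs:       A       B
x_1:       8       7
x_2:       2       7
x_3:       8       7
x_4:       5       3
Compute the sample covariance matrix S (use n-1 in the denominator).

Step 1 — column means:
  mean(A) = (8 + 2 + 8 + 5) / 4 = 23/4 = 5.75
  mean(B) = (7 + 7 + 7 + 3) / 4 = 24/4 = 6

Step 2 — sample covariance S[i,j] = (1/(n-1)) · Σ_k (x_{k,i} - mean_i) · (x_{k,j} - mean_j), with n-1 = 3.
  S[A,A] = ((2.25)·(2.25) + (-3.75)·(-3.75) + (2.25)·(2.25) + (-0.75)·(-0.75)) / 3 = 24.75/3 = 8.25
  S[A,B] = ((2.25)·(1) + (-3.75)·(1) + (2.25)·(1) + (-0.75)·(-3)) / 3 = 3/3 = 1
  S[B,B] = ((1)·(1) + (1)·(1) + (1)·(1) + (-3)·(-3)) / 3 = 12/3 = 4

S is symmetric (S[j,i] = S[i,j]). Assembling:

S = [[8.25, 1],
 [1, 4]]


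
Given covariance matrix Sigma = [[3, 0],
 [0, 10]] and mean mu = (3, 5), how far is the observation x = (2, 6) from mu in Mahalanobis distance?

Step 1 — centre the observation: (x - mu) = (-1, 1).

Step 2 — invert Sigma. det(Sigma) = 3·10 - (0)² = 30.
  Sigma^{-1} = (1/det) · [[d, -b], [-b, a]] = [[0.3333, 0],
 [0, 0.1]].

Step 3 — form the quadratic (x - mu)^T · Sigma^{-1} · (x - mu):
  Sigma^{-1} · (x - mu) = (-0.3333, 0.1).
  (x - mu)^T · [Sigma^{-1} · (x - mu)] = (-1)·(-0.3333) + (1)·(0.1) = 0.4333.

Step 4 — take square root: d = √(0.4333) ≈ 0.6583.

d(x, mu) = √(0.4333) ≈ 0.6583


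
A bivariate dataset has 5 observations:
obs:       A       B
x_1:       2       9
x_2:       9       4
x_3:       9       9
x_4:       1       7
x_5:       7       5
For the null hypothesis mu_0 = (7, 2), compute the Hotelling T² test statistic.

Step 1 — sample mean vector:
  mean(A) = (2 + 9 + 9 + 1 + 7) / 5 = 28/5 = 5.6
  mean(B) = (9 + 4 + 9 + 7 + 5) / 5 = 34/5 = 6.8
  x̄ = (5.6, 6.8),  deviation x̄ - mu_0 = (5.6, 6.8) - (7, 2) = (-1.4, 4.8).

Step 2 — sample covariance matrix, S[i,j] = (1/(n-1)) · Σ_k (x_{k,i} - mean_i) · (x_{k,j} - mean_j), divisor n-1 = 4:
  S[A,A] = ((-3.6)·(-3.6) + (3.4)·(3.4) + (3.4)·(3.4) + (-4.6)·(-4.6) + (1.4)·(1.4)) / 4 = 59.2/4 = 14.8
  S[A,B] = ((-3.6)·(2.2) + (3.4)·(-2.8) + (3.4)·(2.2) + (-4.6)·(0.2) + (1.4)·(-1.8)) / 4 = -13.4/4 = -3.35
  S[B,B] = ((2.2)·(2.2) + (-2.8)·(-2.8) + (2.2)·(2.2) + (0.2)·(0.2) + (-1.8)·(-1.8)) / 4 = 20.8/4 = 5.2
  S = [[14.8, -3.35],
 [-3.35, 5.2]].

Step 3 — invert S. det(S) = 14.8·5.2 - (-3.35)² = 65.7375.
  S^{-1} = (1/det) · [[d, -b], [-b, a]] = [[0.0791, 0.051],
 [0.051, 0.2251]].

Step 4 — quadratic form (x̄ - mu_0)^T · S^{-1} · (x̄ - mu_0):
  S^{-1} · (x̄ - mu_0) = (0.1339, 1.0093),
  (x̄ - mu_0)^T · [...] = (-1.4)·(0.1339) + (4.8)·(1.0093) = 4.6573.

Step 5 — scale by n: T² = 5 · 4.6573 = 23.2866.

T² ≈ 23.2866


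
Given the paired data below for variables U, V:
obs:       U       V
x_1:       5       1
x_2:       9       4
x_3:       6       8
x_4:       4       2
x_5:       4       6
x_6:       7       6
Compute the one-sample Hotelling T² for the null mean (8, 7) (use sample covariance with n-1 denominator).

Step 1 — sample mean vector:
  mean(U) = (5 + 9 + 6 + 4 + 4 + 7) / 6 = 35/6 = 5.8333
  mean(V) = (1 + 4 + 8 + 2 + 6 + 6) / 6 = 27/6 = 4.5
  x̄ = (5.8333, 4.5),  deviation x̄ - mu_0 = (5.8333, 4.5) - (8, 7) = (-2.1667, -2.5).

Step 2 — sample covariance matrix, S[i,j] = (1/(n-1)) · Σ_k (x_{k,i} - mean_i) · (x_{k,j} - mean_j), divisor n-1 = 5:
  S[U,U] = ((-0.8333)·(-0.8333) + (3.1667)·(3.1667) + (0.1667)·(0.1667) + (-1.8333)·(-1.8333) + (-1.8333)·(-1.8333) + (1.1667)·(1.1667)) / 5 = 18.8333/5 = 3.7667
  S[U,V] = ((-0.8333)·(-3.5) + (3.1667)·(-0.5) + (0.1667)·(3.5) + (-1.8333)·(-2.5) + (-1.8333)·(1.5) + (1.1667)·(1.5)) / 5 = 5.5/5 = 1.1
  S[V,V] = ((-3.5)·(-3.5) + (-0.5)·(-0.5) + (3.5)·(3.5) + (-2.5)·(-2.5) + (1.5)·(1.5) + (1.5)·(1.5)) / 5 = 35.5/5 = 7.1
  S = [[3.7667, 1.1],
 [1.1, 7.1]].

Step 3 — invert S. det(S) = 3.7667·7.1 - (1.1)² = 25.5333.
  S^{-1} = (1/det) · [[d, -b], [-b, a]] = [[0.2781, -0.0431],
 [-0.0431, 0.1475]].

Step 4 — quadratic form (x̄ - mu_0)^T · S^{-1} · (x̄ - mu_0):
  S^{-1} · (x̄ - mu_0) = (-0.4948, -0.2755),
  (x̄ - mu_0)^T · [...] = (-2.1667)·(-0.4948) + (-2.5)·(-0.2755) = 1.7607.

Step 5 — scale by n: T² = 6 · 1.7607 = 10.564.

T² ≈ 10.564


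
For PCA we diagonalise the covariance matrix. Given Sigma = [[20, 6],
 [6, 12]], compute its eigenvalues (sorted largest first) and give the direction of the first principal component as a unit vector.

Step 1 — characteristic polynomial of 2×2 Sigma:
  det(Sigma - λI) = λ² - trace · λ + det = 0.
  trace = 20 + 12 = 32, det = 20·12 - (6)² = 204.
Step 2 — discriminant:
  Δ = trace² - 4·det = 1024 - 816 = 208.
Step 3 — eigenvalues:
  λ = (trace ± √Δ)/2 = (32 ± 14.4222)/2,
  λ_1 = 23.2111,  λ_2 = 8.7889.

Step 4 — unit eigenvector for λ_1: solve (Sigma - λ_1 I)v = 0. First row:
  (20 - 23.2111)·v_x + (6)·v_y = 0, i.e. (-3.2111)·v_x + (6)·v_y = 0,
  so v ∝ (b, λ_1 - a) = (6, 3.2111) = u.
  ||u|| = √((6)² + (3.2111)²) = √(46.3112) ≈ 6.8052,
  v_1 = u/||u|| ≈ (0.8817, 0.4719) (||v_1|| = 1).

λ_1 = 23.2111,  λ_2 = 8.7889;  v_1 ≈ (0.8817, 0.4719)


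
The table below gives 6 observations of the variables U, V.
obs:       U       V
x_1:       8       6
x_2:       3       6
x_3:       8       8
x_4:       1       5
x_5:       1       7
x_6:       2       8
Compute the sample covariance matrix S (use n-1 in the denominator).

Step 1 — column means:
  mean(U) = (8 + 3 + 8 + 1 + 1 + 2) / 6 = 23/6 = 3.8333
  mean(V) = (6 + 6 + 8 + 5 + 7 + 8) / 6 = 40/6 = 6.6667

Step 2 — sample covariance S[i,j] = (1/(n-1)) · Σ_k (x_{k,i} - mean_i) · (x_{k,j} - mean_j), with n-1 = 5.
  S[U,U] = ((4.1667)·(4.1667) + (-0.8333)·(-0.8333) + (4.1667)·(4.1667) + (-2.8333)·(-2.8333) + (-2.8333)·(-2.8333) + (-1.8333)·(-1.8333)) / 5 = 54.8333/5 = 10.9667
  S[U,V] = ((4.1667)·(-0.6667) + (-0.8333)·(-0.6667) + (4.1667)·(1.3333) + (-2.8333)·(-1.6667) + (-2.8333)·(0.3333) + (-1.8333)·(1.3333)) / 5 = 4.6667/5 = 0.9333
  S[V,V] = ((-0.6667)·(-0.6667) + (-0.6667)·(-0.6667) + (1.3333)·(1.3333) + (-1.6667)·(-1.6667) + (0.3333)·(0.3333) + (1.3333)·(1.3333)) / 5 = 7.3333/5 = 1.4667

S is symmetric (S[j,i] = S[i,j]). Assembling:

S = [[10.9667, 0.9333],
 [0.9333, 1.4667]]


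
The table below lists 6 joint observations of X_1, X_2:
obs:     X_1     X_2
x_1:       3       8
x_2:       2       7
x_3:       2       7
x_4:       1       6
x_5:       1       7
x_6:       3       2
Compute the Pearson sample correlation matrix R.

Step 1 — column means:
  mean(X_1) = (3 + 2 + 2 + 1 + 1 + 3) / 6 = 12/6 = 2
  mean(X_2) = (8 + 7 + 7 + 6 + 7 + 2) / 6 = 37/6 = 6.1667

Step 2 — sample variances and covariances s[i,j] = (1/(n-1)) · Σ_k (x_{k,i} - mean_i) · (x_{k,j} - mean_j), with n-1 = 5:
  s[X_1,X_1] = ((1)·(1) + (0)·(0) + (0)·(0) + (-1)·(-1) + (-1)·(-1) + (1)·(1)) / 5 = 4/5 = 0.8
  s[X_1,X_2] = ((1)·(1.8333) + (0)·(0.8333) + (0)·(0.8333) + (-1)·(-0.1667) + (-1)·(0.8333) + (1)·(-4.1667)) / 5 = -3/5 = -0.6
  s[X_2,X_2] = ((1.8333)·(1.8333) + (0.8333)·(0.8333) + (0.8333)·(0.8333) + (-0.1667)·(-0.1667) + (0.8333)·(0.8333) + (-4.1667)·(-4.1667)) / 5 = 22.8333/5 = 4.5667
  Sample standard deviations s_i = √(s[i,i]):
  s(X_1) = √(0.8) = 0.8944
  s(X_2) = √(4.5667) = 2.137

Step 3 — r_{ij} = s_{ij} / (s_i · s_j):
  r[X_1,X_1] = 1 (diagonal).
  r[X_1,X_2] = -0.6 / (0.8944 · 2.137) = -0.6 / 1.9114 = -0.3139
  r[X_2,X_2] = 1 (diagonal).

R is symmetric with unit diagonal. Assembling:

R = [[1, -0.3139],
 [-0.3139, 1]]


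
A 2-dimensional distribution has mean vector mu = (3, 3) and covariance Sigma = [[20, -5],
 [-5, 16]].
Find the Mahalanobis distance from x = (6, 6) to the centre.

Step 1 — centre the observation: (x - mu) = (3, 3).

Step 2 — invert Sigma. det(Sigma) = 20·16 - (-5)² = 295.
  Sigma^{-1} = (1/det) · [[d, -b], [-b, a]] = [[0.0542, 0.0169],
 [0.0169, 0.0678]].

Step 3 — form the quadratic (x - mu)^T · Sigma^{-1} · (x - mu):
  Sigma^{-1} · (x - mu) = (0.2136, 0.2542).
  (x - mu)^T · [Sigma^{-1} · (x - mu)] = (3)·(0.2136) + (3)·(0.2542) = 1.4034.

Step 4 — take square root: d = √(1.4034) ≈ 1.1846.

d(x, mu) = √(1.4034) ≈ 1.1846


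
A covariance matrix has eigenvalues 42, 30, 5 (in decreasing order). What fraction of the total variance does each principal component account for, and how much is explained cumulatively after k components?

Step 1 — total variance = trace(Sigma) = Σ λ_i = 42 + 30 + 5 = 77.

Step 2 — fraction explained by component i = λ_i / Σ λ:
  PC1: 42/77 = 0.5455
  PC2: 30/77 = 0.3896
  PC3: 5/77 = 0.0649

Step 3 — cumulative fraction after k components = (λ_1 + ... + λ_k) / Σ λ:
  k = 1: 42/77 = 0.5455
  k = 2: (42 + 30)/77 = 72/77 = 0.9351
  k = 3: (42 + 30 + 5)/77 = 77/77 = 1

Summary (fraction, with percent):

explained: PC1 0.5455 (54.55%), PC2 0.3896 (38.96%), PC3 0.0649 (6.49%);  cumulative: 0.5455, 0.9351, 1


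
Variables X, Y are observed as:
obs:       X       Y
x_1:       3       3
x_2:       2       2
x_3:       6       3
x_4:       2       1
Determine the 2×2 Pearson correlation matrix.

Step 1 — column means:
  mean(X) = (3 + 2 + 6 + 2) / 4 = 13/4 = 3.25
  mean(Y) = (3 + 2 + 3 + 1) / 4 = 9/4 = 2.25

Step 2 — sample variances and covariances s[i,j] = (1/(n-1)) · Σ_k (x_{k,i} - mean_i) · (x_{k,j} - mean_j), with n-1 = 3:
  s[X,X] = ((-0.25)·(-0.25) + (-1.25)·(-1.25) + (2.75)·(2.75) + (-1.25)·(-1.25)) / 3 = 10.75/3 = 3.5833
  s[X,Y] = ((-0.25)·(0.75) + (-1.25)·(-0.25) + (2.75)·(0.75) + (-1.25)·(-1.25)) / 3 = 3.75/3 = 1.25
  s[Y,Y] = ((0.75)·(0.75) + (-0.25)·(-0.25) + (0.75)·(0.75) + (-1.25)·(-1.25)) / 3 = 2.75/3 = 0.9167
  Sample standard deviations s_i = √(s[i,i]):
  s(X) = √(3.5833) = 1.893
  s(Y) = √(0.9167) = 0.9574

Step 3 — r_{ij} = s_{ij} / (s_i · s_j):
  r[X,X] = 1 (diagonal).
  r[X,Y] = 1.25 / (1.893 · 0.9574) = 1.25 / 1.8124 = 0.6897
  r[Y,Y] = 1 (diagonal).

R is symmetric with unit diagonal. Assembling:

R = [[1, 0.6897],
 [0.6897, 1]]


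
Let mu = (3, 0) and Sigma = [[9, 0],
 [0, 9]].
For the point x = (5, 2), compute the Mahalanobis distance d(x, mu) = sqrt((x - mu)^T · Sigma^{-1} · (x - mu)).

Step 1 — centre the observation: (x - mu) = (2, 2).

Step 2 — invert Sigma. det(Sigma) = 9·9 - (0)² = 81.
  Sigma^{-1} = (1/det) · [[d, -b], [-b, a]] = [[0.1111, 0],
 [0, 0.1111]].

Step 3 — form the quadratic (x - mu)^T · Sigma^{-1} · (x - mu):
  Sigma^{-1} · (x - mu) = (0.2222, 0.2222).
  (x - mu)^T · [Sigma^{-1} · (x - mu)] = (2)·(0.2222) + (2)·(0.2222) = 0.8889.

Step 4 — take square root: d = √(0.8889) ≈ 0.9428.

d(x, mu) = √(0.8889) ≈ 0.9428


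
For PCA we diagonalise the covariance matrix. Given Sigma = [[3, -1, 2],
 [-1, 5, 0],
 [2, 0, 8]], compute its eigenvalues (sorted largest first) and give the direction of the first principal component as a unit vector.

Step 1 — characteristic polynomial p(λ) = det(λI - Sigma) = λ³ - tr·λ² + c_1·λ - det, where tr = trace, c_1 = sum of the principal 2×2 minors, det = det(Sigma):
  tr = 3 + 5 + 8 = 16,
  c_1 = (3·5 - (-1)²) + (3·8 - (2)²) + (5·8 - (0)²) = 14 + 20 + 40 = 74,
  det = 3·(5·8 - (0)²) - (-1)·((-1)·8 - (0)·(2)) + (2)·((-1)·(0) - 5·(2)) = 3·(40) - (-1)·(-8) + (2)·(-10) = 92.
  So p(λ) = λ³ - 16λ² + 74λ - 92.
Step 2 — look for an integer root (rational root theorem: any rational root is an integer divisor of 92). Testing λ = 2:
  p(2) = 8 - 64 + 148 - 92 = 0  ✓
  Dividing out (λ - 2): p(λ) = (λ - 2)(λ² - 14λ + 46).
Step 3 — remaining eigenvalues from the quadratic λ² - 14λ + 46 = 0:
  Δ = 14² - 4·46 = 196 - 184 = 12,  λ = (14 ± √12)/2 = (14 ± 3.4641)/2 ≈ 8.7321 or 5.2679.
  Sorted: λ_1 = 8.7321,  λ_2 = 5.2679,  λ_3 = 2  (check: sum = 16 = tr ✓).

Step 4 — unit eigenvector for λ_1 ≈ 8.7321: v spans the null space of (Sigma - λ_1 I), whose rows are
  r_1 = (-5.7321, -1, 2),  r_2 = (-1, -3.7321, 0),  r_3 = (2, 0, -0.7321).
  v is orthogonal to every row, so take v ∝ r_1 × r_2 = ((-1)·(0) - (2)·(-3.7321), (2)·(-1) - (-5.7321)·(0), (-5.7321)·(-3.7321) - (-1)·(-1)) ≈ (7.4641, -2, 20.3923).
  Let u = (7.4641, -2, 20.3923).
  ||u|| = √((7.4641)² + (-2)² + (20.3923)²) = √(475.5589) ≈ 21.8073,  v_1 = u/||u|| ≈ (0.3423, -0.0917, 0.9351) (||v_1|| = 1).

λ_1 = 8.7321,  λ_2 = 5.2679,  λ_3 = 2;  v_1 ≈ (0.3423, -0.0917, 0.9351)
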